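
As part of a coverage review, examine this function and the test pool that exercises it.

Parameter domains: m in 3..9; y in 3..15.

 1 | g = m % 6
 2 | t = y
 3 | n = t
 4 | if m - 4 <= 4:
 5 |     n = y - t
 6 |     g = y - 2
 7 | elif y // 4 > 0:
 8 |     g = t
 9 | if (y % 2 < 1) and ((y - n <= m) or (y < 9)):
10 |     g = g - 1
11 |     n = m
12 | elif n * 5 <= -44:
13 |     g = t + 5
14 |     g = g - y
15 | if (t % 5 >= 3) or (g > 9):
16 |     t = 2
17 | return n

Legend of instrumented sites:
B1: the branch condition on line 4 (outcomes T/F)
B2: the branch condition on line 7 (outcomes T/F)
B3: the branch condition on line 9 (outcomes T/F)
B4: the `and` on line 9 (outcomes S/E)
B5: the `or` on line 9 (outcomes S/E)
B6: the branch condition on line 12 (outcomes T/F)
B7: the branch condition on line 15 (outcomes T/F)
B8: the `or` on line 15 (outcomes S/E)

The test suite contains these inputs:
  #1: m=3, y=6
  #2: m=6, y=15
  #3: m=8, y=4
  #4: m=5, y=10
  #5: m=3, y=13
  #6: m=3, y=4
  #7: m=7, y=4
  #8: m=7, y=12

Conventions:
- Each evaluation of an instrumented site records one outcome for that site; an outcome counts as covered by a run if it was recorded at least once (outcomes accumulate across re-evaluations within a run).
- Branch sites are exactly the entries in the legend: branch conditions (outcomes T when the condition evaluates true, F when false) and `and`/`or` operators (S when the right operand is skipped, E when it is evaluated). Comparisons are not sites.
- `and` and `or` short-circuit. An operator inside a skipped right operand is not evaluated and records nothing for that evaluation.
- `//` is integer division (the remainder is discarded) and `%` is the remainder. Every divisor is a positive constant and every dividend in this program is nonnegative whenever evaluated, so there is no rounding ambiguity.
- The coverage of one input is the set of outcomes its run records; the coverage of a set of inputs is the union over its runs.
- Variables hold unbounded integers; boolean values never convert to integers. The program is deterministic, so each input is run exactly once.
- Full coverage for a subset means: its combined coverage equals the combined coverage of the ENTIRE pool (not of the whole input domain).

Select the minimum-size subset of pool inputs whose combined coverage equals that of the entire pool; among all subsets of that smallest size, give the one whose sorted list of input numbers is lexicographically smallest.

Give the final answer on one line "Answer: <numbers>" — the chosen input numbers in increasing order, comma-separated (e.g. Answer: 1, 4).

test 1 (m=3, y=6) fires B1->T, B4->E, B5->E, B3->T, B8->E, B7->F; hits B1=T, B3=T, B4=E, B5=E, B7=F, B8=E
test 2 (m=6, y=15) fires B1->T, B4->S, B3->F, B6->F, B8->E, B7->T; hits B1=T, B3=F, B4=S, B6=F, B7=T, B8=E
test 3 (m=8, y=4) fires B1->T, B4->E, B5->S, B3->T, B8->S, B7->T; hits B1=T, B3=T, B4=E, B5=S, B7=T, B8=S
test 4 (m=5, y=10) fires B1->T, B4->E, B5->E, B3->F, B6->F, B8->E, B7->F; hits B1=T, B3=F, B4=E, B5=E, B6=F, B7=F, B8=E
test 5 (m=3, y=13) fires B1->T, B4->S, B3->F, B6->F, B8->S, B7->T; hits B1=T, B3=F, B4=S, B6=F, B7=T, B8=S
test 6 (m=3, y=4) fires B1->T, B4->E, B5->E, B3->T, B8->S, B7->T; hits B1=T, B3=T, B4=E, B5=E, B7=T, B8=S
test 7 (m=7, y=4) fires B1->T, B4->E, B5->S, B3->T, B8->S, B7->T; hits B1=T, B3=T, B4=E, B5=S, B7=T, B8=S
test 8 (m=7, y=12) fires B1->T, B4->E, B5->E, B3->F, B6->F, B8->E, B7->T; hits B1=T, B3=F, B4=E, B5=E, B6=F, B7=T, B8=E
together the pool reaches 12 outcomes: B1=T, B3=T, B3=F, B4=S, B4=E, B5=S, B5=E, B6=F, B7=T, B7=F, B8=S, B8=E
every size-1 subset falls short of the 12 outcomes (best: 7/12)
every size-2 subset falls short of the 12 outcomes (best: 11/12)
at size 3, {1, 2, 3} reaches all 12 outcomes; every lexicographically earlier size-3 subset fails

Answer: 1, 2, 3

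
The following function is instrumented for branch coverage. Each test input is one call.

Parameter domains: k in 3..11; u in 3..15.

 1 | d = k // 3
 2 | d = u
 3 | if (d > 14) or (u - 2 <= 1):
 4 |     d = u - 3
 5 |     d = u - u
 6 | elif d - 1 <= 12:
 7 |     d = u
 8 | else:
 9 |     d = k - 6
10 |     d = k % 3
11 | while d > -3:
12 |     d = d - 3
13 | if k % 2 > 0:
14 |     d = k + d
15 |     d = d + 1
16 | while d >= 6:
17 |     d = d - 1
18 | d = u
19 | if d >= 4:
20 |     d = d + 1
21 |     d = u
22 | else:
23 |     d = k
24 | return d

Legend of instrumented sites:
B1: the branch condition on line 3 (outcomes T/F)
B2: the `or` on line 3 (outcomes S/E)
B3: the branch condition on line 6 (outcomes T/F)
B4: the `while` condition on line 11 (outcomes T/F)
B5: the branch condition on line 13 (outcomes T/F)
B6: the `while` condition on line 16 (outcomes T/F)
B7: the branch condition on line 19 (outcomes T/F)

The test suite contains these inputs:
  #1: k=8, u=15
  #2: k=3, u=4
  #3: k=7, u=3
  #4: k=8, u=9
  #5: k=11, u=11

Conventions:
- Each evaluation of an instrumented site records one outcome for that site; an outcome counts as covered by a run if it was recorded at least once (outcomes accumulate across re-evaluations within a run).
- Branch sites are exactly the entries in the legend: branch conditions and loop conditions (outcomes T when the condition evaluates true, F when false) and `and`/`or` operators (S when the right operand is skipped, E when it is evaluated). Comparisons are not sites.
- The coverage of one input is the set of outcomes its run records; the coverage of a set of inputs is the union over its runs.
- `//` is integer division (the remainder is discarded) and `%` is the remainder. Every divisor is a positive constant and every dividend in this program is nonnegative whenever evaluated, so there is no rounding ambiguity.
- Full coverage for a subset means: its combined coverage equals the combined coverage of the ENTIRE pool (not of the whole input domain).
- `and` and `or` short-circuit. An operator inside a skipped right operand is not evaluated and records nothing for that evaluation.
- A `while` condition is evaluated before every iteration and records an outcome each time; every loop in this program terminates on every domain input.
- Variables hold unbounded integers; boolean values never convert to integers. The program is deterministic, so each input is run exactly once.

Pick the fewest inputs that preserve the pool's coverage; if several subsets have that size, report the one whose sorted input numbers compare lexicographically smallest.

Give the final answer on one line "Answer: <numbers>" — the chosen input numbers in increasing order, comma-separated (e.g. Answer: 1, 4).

test 1 (k=8, u=15) fires B2->S, B1->T, B4->T, B4->F, B5->F, B6->F, B7->T; hits B1=T, B2=S, B4=T, B4=F, B5=F, B6=F, B7=T
test 2 (k=3, u=4) fires B2->E, B1->F, B3->T, B4->T, B4->T, B4->T, B4->F, B5->T, B6->F, B7->T; hits B1=F, B2=E, B3=T, B4=T, B4=F, B5=T, B6=F, B7=T
test 3 (k=7, u=3) fires B2->E, B1->T, B4->T, B4->F, B5->T, B6->F, B7->F; hits B1=T, B2=E, B4=T, B4=F, B5=T, B6=F, B7=F
test 4 (k=8, u=9) fires B2->E, B1->F, B3->T, B4->T, B4->T, B4->T, B4->T, B4->F, B5->F, B6->F, B7->T; hits B1=F, B2=E, B3=T, B4=T, B4=F, B5=F, B6=F, B7=T
test 5 (k=11, u=11) fires B2->E, B1->F, B3->T, B4->T, B4->T, B4->T, B4->T, B4->T, B4->F, B5->T, B6->T, B6->T, B6->T, B6->F, ...; hits B1=F, B2=E, B3=T, B4=T, B4=F, B5=T, B6=T, B6=F, B7=T
pool-wide coverage (13 outcomes): B1=T, B1=F, B2=S, B2=E, B3=T, B4=T, B4=F, B5=T, B5=F, B6=T, B6=F, B7=T, B7=F
checked all size-1 subsets: none covers 13 outcomes (max 9/13)
checked all size-2 subsets: none covers 13 outcomes (max 12/13)
at size 3, {1, 3, 5} reaches all 13 outcomes; every lexicographically earlier size-3 subset fails

Answer: 1, 3, 5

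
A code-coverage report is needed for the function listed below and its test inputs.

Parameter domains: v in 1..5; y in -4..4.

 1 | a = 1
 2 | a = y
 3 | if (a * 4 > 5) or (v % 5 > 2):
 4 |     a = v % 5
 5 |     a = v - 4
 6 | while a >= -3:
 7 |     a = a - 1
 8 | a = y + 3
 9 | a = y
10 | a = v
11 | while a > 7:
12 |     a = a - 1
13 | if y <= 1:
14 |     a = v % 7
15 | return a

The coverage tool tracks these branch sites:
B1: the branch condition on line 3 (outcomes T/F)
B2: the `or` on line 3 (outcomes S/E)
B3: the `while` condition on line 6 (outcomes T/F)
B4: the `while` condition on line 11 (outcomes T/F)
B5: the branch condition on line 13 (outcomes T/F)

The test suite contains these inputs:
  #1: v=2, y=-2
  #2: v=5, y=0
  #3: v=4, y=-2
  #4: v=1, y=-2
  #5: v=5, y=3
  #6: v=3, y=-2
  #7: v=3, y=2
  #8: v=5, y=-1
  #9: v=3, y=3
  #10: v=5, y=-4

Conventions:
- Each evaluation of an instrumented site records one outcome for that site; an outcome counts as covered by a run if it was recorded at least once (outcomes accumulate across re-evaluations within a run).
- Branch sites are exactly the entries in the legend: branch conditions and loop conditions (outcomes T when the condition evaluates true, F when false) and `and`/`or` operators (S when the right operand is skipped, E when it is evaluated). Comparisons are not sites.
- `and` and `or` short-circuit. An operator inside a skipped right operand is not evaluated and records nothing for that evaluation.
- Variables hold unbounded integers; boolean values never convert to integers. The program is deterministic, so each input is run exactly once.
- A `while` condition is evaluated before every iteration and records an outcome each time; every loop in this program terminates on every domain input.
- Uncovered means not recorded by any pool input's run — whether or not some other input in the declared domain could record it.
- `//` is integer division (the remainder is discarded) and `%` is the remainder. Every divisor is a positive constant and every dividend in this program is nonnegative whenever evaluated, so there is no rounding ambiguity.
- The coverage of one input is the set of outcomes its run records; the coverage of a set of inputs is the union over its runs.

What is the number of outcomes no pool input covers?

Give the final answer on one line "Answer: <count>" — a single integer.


#1 (v=2, y=-2) -> B2->E, B1->F, B3->T, B3->T, B3->F, B4->F, B5->T; covered: B1=F, B2=E, B3=T, B3=F, B4=F, B5=T
#2 (v=5, y=0) -> B2->E, B1->F, B3->T, B3->T, B3->T, B3->T, B3->F, B4->F, B5->T; covered: B1=F, B2=E, B3=T, B3=F, B4=F, B5=T
#3 (v=4, y=-2) -> B2->E, B1->T, B3->T, B3->T, B3->T, B3->T, B3->F, B4->F, B5->T; covered: B1=T, B2=E, B3=T, B3=F, B4=F, B5=T
#4 (v=1, y=-2) -> B2->E, B1->F, B3->T, B3->T, B3->F, B4->F, B5->T; covered: B1=F, B2=E, B3=T, B3=F, B4=F, B5=T
#5 (v=5, y=3) -> B2->S, B1->T, B3->T, B3->T, B3->T, B3->T, B3->T, B3->F, B4->F, B5->F; covered: B1=T, B2=S, B3=T, B3=F, B4=F, B5=F
#6 (v=3, y=-2) -> B2->E, B1->T, B3->T, B3->T, B3->T, B3->F, B4->F, B5->T; covered: B1=T, B2=E, B3=T, B3=F, B4=F, B5=T
#7 (v=3, y=2) -> B2->S, B1->T, B3->T, B3->T, B3->T, B3->F, B4->F, B5->F; covered: B1=T, B2=S, B3=T, B3=F, B4=F, B5=F
#8 (v=5, y=-1) -> B2->E, B1->F, B3->T, B3->T, B3->T, B3->F, B4->F, B5->T; covered: B1=F, B2=E, B3=T, B3=F, B4=F, B5=T
#9 (v=3, y=3) -> B2->S, B1->T, B3->T, B3->T, B3->T, B3->F, B4->F, B5->F; covered: B1=T, B2=S, B3=T, B3=F, B4=F, B5=F
#10 (v=5, y=-4) -> B2->E, B1->F, B3->F, B4->F, B5->T; covered: B1=F, B2=E, B3=F, B4=F, B5=T
union over the pool: B1=T, B1=F, B2=S, B2=E, B3=T, B3=F, B4=F, B5=T, B5=F
uncovered (1 of 10): B4=T
Answer: 1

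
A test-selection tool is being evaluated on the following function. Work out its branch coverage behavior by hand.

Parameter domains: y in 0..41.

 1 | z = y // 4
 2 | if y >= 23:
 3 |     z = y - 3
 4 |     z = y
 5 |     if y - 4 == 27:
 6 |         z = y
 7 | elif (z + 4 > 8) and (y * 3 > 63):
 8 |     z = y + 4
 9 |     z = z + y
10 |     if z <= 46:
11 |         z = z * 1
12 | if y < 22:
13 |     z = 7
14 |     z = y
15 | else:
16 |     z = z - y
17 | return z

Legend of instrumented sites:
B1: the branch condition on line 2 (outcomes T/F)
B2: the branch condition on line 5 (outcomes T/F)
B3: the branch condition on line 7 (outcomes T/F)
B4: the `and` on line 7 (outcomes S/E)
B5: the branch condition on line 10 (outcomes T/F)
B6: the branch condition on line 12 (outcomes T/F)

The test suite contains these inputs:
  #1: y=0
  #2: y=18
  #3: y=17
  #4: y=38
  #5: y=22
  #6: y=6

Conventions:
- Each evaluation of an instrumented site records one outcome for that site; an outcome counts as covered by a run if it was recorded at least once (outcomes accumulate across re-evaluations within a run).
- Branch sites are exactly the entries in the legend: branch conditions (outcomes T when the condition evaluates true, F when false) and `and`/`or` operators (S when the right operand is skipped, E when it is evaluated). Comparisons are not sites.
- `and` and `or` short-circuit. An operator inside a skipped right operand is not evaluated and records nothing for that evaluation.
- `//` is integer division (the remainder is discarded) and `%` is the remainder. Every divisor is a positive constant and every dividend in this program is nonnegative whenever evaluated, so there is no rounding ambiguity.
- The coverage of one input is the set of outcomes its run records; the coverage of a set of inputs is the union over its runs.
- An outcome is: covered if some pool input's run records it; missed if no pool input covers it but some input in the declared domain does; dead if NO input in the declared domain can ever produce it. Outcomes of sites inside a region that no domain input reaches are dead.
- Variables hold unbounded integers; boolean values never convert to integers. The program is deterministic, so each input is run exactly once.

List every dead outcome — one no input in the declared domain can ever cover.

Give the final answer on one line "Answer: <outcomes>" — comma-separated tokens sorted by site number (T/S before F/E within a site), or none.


sweeping the full domain (42 inputs) for each outcome:
  B5=T: no domain input ever produces it -> dead
  reachable outcomes have witnesses, e.g. B1=T (e.g. y=23), B1=F (e.g. y=0), B2=T (e.g. y=31), B2=F (e.g. y=23)
Answer: B5=T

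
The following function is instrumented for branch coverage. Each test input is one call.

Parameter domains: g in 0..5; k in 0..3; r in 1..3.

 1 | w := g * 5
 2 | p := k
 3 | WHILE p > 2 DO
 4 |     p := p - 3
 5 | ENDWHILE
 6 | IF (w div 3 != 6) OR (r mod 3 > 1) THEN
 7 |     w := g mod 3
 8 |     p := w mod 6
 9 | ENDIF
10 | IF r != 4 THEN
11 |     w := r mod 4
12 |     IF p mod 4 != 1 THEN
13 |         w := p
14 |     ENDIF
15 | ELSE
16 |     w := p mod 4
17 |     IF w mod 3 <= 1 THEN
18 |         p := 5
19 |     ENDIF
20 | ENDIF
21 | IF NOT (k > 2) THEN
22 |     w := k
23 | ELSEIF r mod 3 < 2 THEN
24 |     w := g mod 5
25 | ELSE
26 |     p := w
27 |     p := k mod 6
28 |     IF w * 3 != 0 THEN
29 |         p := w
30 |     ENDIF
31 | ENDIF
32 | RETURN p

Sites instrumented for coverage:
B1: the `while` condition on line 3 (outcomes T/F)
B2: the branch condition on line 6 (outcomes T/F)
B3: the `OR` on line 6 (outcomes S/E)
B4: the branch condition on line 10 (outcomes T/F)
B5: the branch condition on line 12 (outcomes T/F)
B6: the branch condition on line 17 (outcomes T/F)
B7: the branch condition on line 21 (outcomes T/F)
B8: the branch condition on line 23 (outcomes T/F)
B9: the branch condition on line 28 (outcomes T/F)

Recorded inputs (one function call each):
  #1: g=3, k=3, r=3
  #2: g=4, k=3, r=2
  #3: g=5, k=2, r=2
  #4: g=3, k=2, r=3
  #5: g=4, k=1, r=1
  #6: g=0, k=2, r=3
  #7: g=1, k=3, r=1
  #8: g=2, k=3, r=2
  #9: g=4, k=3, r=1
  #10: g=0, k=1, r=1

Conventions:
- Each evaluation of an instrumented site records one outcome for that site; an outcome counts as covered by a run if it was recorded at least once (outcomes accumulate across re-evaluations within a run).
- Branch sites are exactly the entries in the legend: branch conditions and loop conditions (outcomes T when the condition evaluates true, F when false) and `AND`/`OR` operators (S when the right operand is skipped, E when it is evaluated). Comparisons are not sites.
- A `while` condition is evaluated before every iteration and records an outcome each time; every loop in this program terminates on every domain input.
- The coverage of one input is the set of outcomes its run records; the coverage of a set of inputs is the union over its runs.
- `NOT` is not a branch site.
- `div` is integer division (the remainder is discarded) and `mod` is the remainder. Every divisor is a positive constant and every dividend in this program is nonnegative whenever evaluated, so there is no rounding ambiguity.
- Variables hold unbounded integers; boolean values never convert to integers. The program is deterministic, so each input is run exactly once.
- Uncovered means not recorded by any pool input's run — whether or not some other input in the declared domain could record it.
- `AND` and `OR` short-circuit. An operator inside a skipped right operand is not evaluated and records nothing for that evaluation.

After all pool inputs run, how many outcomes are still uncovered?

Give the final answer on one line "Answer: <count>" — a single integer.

input #1 (g=3, k=3, r=3): covers B1=T, B1=F, B2=T, B3=S, B4=T, B5=T, B7=F, B8=T
input #2 (g=4, k=3, r=2): covers B1=T, B1=F, B2=T, B3=E, B4=T, B5=F, B7=F, B8=F, B9=T
input #3 (g=5, k=2, r=2): covers B1=F, B2=T, B3=S, B4=T, B5=T, B7=T
input #4 (g=3, k=2, r=3): covers B1=F, B2=T, B3=S, B4=T, B5=T, B7=T
input #5 (g=4, k=1, r=1): covers B1=F, B2=F, B3=E, B4=T, B5=F, B7=T
input #6 (g=0, k=2, r=3): covers B1=F, B2=T, B3=S, B4=T, B5=T, B7=T
input #7 (g=1, k=3, r=1): covers B1=T, B1=F, B2=T, B3=S, B4=T, B5=F, B7=F, B8=T
input #8 (g=2, k=3, r=2): covers B1=T, B1=F, B2=T, B3=S, B4=T, B5=T, B7=F, B8=F, B9=T
input #9 (g=4, k=3, r=1): covers B1=T, B1=F, B2=F, B3=E, B4=T, B5=T, B7=F, B8=T
input #10 (g=0, k=1, r=1): covers B1=F, B2=T, B3=S, B4=T, B5=T, B7=T
union over the pool: B1=T, B1=F, B2=T, B2=F, B3=S, B3=E, B4=T, B5=T, B5=F, B7=T, B7=F, B8=T, B8=F, B9=T
uncovered (4 of 18): B4=F, B6=T, B6=F, B9=F

Answer: 4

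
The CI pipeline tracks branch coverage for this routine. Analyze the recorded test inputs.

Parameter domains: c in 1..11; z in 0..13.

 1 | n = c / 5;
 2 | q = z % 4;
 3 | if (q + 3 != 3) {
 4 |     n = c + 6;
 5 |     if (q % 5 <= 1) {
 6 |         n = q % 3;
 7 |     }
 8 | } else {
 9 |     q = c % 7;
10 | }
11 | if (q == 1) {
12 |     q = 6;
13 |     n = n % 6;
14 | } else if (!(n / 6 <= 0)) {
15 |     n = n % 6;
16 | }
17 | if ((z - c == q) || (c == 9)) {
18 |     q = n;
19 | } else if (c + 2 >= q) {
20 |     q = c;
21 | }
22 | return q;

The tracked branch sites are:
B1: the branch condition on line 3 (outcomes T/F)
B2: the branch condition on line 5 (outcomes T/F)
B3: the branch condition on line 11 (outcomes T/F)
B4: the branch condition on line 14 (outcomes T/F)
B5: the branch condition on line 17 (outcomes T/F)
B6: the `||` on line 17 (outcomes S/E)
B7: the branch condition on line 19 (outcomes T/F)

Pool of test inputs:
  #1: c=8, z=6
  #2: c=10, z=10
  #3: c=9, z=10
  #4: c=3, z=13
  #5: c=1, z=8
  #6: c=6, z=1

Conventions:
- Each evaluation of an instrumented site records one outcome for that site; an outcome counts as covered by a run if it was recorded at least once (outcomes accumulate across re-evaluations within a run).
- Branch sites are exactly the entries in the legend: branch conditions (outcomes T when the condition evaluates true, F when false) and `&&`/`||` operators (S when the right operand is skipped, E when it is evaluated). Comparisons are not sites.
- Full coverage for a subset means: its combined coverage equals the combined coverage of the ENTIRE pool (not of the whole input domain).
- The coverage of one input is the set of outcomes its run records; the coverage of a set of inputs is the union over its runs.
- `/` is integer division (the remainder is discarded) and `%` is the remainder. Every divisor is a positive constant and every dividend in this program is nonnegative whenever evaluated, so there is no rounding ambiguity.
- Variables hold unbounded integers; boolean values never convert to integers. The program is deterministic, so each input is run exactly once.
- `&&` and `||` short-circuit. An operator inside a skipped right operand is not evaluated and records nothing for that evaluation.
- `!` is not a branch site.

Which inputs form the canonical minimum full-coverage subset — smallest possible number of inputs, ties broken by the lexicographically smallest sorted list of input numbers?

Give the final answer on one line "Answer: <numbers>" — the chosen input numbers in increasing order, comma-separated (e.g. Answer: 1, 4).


input #1, c=8, z=6: outcomes B1=T, B2=F, B3=F, B4=T, B5=F, B6=E, B7=T
input #2, c=10, z=10: outcomes B1=T, B2=F, B3=F, B4=T, B5=F, B6=E, B7=T
input #3, c=9, z=10: outcomes B1=T, B2=F, B3=F, B4=T, B5=T, B6=E
input #4, c=3, z=13: outcomes B1=T, B2=T, B3=T, B5=F, B6=E, B7=F
input #5, c=1, z=8: outcomes B1=F, B3=T, B5=F, B6=E, B7=F
input #6, c=6, z=1: outcomes B1=T, B2=T, B3=T, B5=F, B6=E, B7=T
pool-wide coverage (12 outcomes): B1=T, B1=F, B2=T, B2=F, B3=T, B3=F, B4=T, B5=T, B5=F, B6=E, B7=T, B7=F
checked all size-1 subsets: none covers 12 outcomes (max 7/12)
checked all size-2 subsets: none covers 12 outcomes (max 10/12)
inputs {3, 5, 6} (size 3) cover everything; no size-3 subset with a lexicographically smaller index list covers all 12
Answer: 3, 5, 6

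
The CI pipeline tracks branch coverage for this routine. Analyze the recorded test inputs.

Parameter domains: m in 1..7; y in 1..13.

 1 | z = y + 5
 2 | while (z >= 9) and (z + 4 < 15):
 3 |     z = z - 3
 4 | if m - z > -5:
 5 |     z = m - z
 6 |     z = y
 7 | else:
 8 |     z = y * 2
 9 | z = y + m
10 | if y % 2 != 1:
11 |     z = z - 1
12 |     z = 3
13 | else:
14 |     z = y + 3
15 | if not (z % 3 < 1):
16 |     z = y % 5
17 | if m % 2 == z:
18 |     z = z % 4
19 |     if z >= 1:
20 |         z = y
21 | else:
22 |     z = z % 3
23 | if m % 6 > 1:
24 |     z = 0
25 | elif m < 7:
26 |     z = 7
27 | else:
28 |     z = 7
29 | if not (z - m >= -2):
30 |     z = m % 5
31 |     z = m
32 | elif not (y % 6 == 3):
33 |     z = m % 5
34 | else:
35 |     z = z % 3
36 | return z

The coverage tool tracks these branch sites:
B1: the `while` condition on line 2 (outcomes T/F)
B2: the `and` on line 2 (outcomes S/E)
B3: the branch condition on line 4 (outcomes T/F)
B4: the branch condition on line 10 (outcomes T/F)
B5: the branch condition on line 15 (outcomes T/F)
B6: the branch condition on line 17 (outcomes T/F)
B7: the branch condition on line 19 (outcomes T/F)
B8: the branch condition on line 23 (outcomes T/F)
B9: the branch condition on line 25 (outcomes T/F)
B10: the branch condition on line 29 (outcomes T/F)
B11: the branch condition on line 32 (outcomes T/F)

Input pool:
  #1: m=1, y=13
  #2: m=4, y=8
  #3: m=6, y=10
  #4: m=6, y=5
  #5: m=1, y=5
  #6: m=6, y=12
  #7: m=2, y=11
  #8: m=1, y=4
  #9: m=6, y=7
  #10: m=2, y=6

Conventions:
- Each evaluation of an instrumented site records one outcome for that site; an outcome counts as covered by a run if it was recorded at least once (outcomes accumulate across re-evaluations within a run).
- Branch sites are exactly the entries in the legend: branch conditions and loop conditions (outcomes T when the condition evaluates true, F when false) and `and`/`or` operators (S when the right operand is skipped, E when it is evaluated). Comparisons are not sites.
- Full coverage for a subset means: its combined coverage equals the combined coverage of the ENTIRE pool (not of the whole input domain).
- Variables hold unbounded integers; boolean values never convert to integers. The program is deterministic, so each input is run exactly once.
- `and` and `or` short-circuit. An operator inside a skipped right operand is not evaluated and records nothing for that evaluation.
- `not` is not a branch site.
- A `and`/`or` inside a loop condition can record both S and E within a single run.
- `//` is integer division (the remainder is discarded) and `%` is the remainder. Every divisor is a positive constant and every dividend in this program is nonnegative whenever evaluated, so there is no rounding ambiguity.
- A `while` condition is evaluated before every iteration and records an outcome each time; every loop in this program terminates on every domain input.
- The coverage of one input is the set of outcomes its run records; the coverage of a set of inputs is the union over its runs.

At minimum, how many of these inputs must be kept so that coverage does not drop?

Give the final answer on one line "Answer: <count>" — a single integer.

run #1 (m=1, y=13) runs B2->E, B1->F, B3->F, B4->F, B5->T, B6->F, B8->F, B9->T, B10->F, B11->T; records B1=F, B2=E, B3=F, B4=F, B5=T, B6=F, B8=F, B9=T, B10=F, B11=T
run #2 (m=4, y=8) runs B2->E, B1->F, B3->F, B4->T, B5->F, B6->F, B8->T, B10->T; records B1=F, B2=E, B3=F, B4=T, B5=F, B6=F, B8=T, B10=T
run #3 (m=6, y=10) runs B2->E, B1->F, B3->F, B4->T, B5->F, B6->F, B8->F, B9->T, B10->F, B11->T; records B1=F, B2=E, B3=F, B4=T, B5=F, B6=F, B8=F, B9=T, B10=F, B11=T
run #4 (m=6, y=5) runs B2->E, B1->T, B2->S, B1->F, B3->T, B4->F, B5->T, B6->T, B7->F, B8->F, B9->T, B10->F, B11->T; records B1=T, B1=F, B2=S, B2=E, B3=T, B4=F, B5=T, B6=T, B7=F, B8=F, B9=T, B10=F, B11=T
run #5 (m=1, y=5) runs B2->E, B1->T, B2->S, B1->F, B3->F, B4->F, B5->T, B6->F, B8->F, B9->T, B10->F, B11->T; records B1=T, B1=F, B2=S, B2=E, B3=F, B4=F, B5=T, B6=F, B8=F, B9=T, B10=F, B11=T
run #6 (m=6, y=12) runs B2->E, B1->F, B3->F, B4->T, B5->F, B6->F, B8->F, B9->T, B10->F, B11->T; records B1=F, B2=E, B3=F, B4=T, B5=F, B6=F, B8=F, B9=T, B10=F, B11=T
run #7 (m=2, y=11) runs B2->E, B1->F, B3->F, B4->F, B5->T, B6->F, B8->T, B10->F, B11->T; records B1=F, B2=E, B3=F, B4=F, B5=T, B6=F, B8=T, B10=F, B11=T
run #8 (m=1, y=4) runs B2->E, B1->T, B2->S, B1->F, B3->F, B4->T, B5->F, B6->F, B8->F, B9->T, B10->F, B11->T; records B1=T, B1=F, B2=S, B2=E, B3=F, B4=T, B5=F, B6=F, B8=F, B9=T, B10=F, B11=T
run #9 (m=6, y=7) runs B2->E, B1->F, B3->F, B4->F, B5->T, B6->F, B8->F, B9->T, B10->F, B11->T; records B1=F, B2=E, B3=F, B4=F, B5=T, B6=F, B8=F, B9=T, B10=F, B11=T
run #10 (m=2, y=6) runs B2->E, B1->F, B3->F, B4->T, B5->F, B6->F, B8->T, B10->F, B11->T; records B1=F, B2=E, B3=F, B4=T, B5=F, B6=F, B8=T, B10=F, B11=T
the full pool covers 19 outcomes: B1=T, B1=F, B2=S, B2=E, B3=T, B3=F, B4=T, B4=F, B5=T, B5=F, B6=T, B6=F, B7=F, B8=T, B8=F, B9=T, B10=T, B10=F, B11=T
every size-1 subset falls short of the 19 outcomes (best: 13/19)
inputs {2, 4} (size 2) cover everything; no size-2 subset with a lexicographically smaller index list covers all 19

Answer: 2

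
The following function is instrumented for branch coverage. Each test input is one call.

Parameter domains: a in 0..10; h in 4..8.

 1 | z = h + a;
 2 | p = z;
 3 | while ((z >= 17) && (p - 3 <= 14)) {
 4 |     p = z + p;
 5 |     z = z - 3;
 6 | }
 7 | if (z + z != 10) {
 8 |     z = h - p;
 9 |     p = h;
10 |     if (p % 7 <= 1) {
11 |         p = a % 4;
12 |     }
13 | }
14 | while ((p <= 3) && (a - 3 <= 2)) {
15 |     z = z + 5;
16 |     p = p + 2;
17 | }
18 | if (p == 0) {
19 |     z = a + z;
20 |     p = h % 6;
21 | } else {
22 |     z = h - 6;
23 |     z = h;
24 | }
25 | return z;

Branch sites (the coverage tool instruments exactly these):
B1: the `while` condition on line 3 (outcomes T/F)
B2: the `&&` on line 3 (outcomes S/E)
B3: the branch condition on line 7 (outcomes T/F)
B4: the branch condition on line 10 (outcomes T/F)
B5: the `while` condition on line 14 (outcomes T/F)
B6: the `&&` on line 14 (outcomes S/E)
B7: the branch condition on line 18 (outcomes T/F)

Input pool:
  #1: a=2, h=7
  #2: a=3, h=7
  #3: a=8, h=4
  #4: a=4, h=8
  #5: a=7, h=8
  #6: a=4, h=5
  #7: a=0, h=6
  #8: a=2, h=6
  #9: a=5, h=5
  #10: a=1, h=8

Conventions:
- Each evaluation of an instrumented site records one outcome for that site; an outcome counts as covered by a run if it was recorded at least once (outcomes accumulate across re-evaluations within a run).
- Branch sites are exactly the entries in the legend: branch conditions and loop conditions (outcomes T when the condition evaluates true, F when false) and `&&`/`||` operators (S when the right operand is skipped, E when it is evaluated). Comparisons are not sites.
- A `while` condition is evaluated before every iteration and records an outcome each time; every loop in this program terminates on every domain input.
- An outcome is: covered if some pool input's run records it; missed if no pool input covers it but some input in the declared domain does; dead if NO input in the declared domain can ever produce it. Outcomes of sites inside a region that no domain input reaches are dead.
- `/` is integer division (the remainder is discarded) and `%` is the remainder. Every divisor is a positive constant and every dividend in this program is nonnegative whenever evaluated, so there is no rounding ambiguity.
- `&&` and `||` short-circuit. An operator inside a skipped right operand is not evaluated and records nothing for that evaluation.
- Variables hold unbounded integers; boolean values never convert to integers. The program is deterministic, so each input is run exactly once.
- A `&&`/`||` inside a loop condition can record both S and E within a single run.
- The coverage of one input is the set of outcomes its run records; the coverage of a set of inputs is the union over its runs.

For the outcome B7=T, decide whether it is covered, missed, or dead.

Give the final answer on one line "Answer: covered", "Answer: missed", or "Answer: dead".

no pool input records B7=T
but domain input (a=8, h=7) does record it -> reachable, so missed

Answer: missed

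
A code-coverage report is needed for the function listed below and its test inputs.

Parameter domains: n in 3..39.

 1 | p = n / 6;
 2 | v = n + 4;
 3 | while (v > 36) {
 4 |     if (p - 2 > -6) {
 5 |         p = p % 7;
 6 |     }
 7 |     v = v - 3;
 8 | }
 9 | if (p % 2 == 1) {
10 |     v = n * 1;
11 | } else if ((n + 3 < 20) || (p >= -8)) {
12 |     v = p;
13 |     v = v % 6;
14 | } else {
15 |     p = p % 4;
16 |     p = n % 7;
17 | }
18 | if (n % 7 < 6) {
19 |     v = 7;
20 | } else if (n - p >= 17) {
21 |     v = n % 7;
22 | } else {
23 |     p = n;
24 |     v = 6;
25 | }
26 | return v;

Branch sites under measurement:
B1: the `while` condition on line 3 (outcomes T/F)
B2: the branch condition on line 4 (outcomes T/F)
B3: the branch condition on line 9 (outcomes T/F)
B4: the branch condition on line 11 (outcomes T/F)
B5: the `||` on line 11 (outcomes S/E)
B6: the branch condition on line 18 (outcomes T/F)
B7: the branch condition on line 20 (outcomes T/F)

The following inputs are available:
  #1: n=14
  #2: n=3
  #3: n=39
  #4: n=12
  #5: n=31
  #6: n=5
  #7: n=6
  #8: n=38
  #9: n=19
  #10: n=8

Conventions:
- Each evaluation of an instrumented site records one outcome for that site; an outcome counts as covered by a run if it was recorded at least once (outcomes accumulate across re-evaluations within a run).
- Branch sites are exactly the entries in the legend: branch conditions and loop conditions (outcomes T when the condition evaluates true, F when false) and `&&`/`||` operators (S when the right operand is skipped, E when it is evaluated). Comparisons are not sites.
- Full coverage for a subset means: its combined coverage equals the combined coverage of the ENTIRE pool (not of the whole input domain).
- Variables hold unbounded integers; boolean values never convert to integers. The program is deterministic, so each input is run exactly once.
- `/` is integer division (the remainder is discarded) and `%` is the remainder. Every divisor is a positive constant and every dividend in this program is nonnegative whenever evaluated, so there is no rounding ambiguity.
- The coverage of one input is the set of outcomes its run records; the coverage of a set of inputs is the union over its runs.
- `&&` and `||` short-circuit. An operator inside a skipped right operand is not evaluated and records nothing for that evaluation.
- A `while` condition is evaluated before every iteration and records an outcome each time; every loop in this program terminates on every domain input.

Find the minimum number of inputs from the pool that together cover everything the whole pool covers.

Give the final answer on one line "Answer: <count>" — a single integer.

run #1 (n=14) runs B1->F, B3->F, B5->S, B4->T, B6->T; records B1=F, B3=F, B4=T, B5=S, B6=T
run #2 (n=3) runs B1->F, B3->F, B5->S, B4->T, B6->T; records B1=F, B3=F, B4=T, B5=S, B6=T
run #3 (n=39) runs B1->T, B2->T, B1->T, B2->T, B1->T, B2->T, B1->F, B3->F, B5->E, B4->T, B6->T; records B1=T, B1=F, B2=T, B3=F, B4=T, B5=E, B6=T
run #4 (n=12) runs B1->F, B3->F, B5->S, B4->T, B6->T; records B1=F, B3=F, B4=T, B5=S, B6=T
run #5 (n=31) runs B1->F, B3->T, B6->T; records B1=F, B3=T, B6=T
run #6 (n=5) runs B1->F, B3->F, B5->S, B4->T, B6->T; records B1=F, B3=F, B4=T, B5=S, B6=T
run #7 (n=6) runs B1->F, B3->T, B6->F, B7->F; records B1=F, B3=T, B6=F, B7=F
run #8 (n=38) runs B1->T, B2->T, B1->T, B2->T, B1->F, B3->F, B5->E, B4->T, B6->T; records B1=T, B1=F, B2=T, B3=F, B4=T, B5=E, B6=T
run #9 (n=19) runs B1->F, B3->T, B6->T; records B1=F, B3=T, B6=T
run #10 (n=8) runs B1->F, B3->T, B6->T; records B1=F, B3=T, B6=T
pool-wide coverage (11 outcomes): B1=T, B1=F, B2=T, B3=T, B3=F, B4=T, B5=S, B5=E, B6=T, B6=F, B7=F
no size-1 subset reaches all 11 outcomes (best union: 7/11)
no size-2 subset reaches all 11 outcomes (best union: 10/11)
at size 3, {1, 3, 7} reaches all 11 outcomes; every lexicographically earlier size-3 subset fails

Answer: 3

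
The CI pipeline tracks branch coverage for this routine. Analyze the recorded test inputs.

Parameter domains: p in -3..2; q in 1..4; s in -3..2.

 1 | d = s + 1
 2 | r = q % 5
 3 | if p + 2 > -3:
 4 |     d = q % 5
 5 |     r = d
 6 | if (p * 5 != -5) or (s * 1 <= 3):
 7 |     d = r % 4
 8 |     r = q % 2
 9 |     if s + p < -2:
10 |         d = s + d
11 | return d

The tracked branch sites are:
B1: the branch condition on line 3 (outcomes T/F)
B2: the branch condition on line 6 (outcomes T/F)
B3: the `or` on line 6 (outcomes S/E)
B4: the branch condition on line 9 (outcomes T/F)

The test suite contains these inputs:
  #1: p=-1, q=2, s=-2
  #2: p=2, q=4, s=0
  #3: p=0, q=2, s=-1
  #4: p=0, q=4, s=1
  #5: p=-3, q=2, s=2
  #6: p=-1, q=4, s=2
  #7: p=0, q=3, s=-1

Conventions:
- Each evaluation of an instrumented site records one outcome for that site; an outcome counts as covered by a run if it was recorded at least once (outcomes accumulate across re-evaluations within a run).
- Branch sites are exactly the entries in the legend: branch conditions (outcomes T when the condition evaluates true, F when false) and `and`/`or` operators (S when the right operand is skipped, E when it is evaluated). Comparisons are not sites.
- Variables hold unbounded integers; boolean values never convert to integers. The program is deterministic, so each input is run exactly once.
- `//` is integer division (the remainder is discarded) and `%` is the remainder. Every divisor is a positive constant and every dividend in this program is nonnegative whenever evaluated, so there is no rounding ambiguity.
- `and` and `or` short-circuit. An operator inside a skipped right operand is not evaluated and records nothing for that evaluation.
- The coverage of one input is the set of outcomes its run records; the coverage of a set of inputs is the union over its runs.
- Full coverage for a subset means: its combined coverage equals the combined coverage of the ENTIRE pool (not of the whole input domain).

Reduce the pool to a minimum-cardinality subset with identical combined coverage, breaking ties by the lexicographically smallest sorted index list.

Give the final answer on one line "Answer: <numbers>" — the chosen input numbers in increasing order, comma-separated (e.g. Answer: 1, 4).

test 1 (p=-1, q=2, s=-2) fires B1->T, B3->E, B2->T, B4->T; hits B1=T, B2=T, B3=E, B4=T
test 2 (p=2, q=4, s=0) fires B1->T, B3->S, B2->T, B4->F; hits B1=T, B2=T, B3=S, B4=F
test 3 (p=0, q=2, s=-1) fires B1->T, B3->S, B2->T, B4->F; hits B1=T, B2=T, B3=S, B4=F
test 4 (p=0, q=4, s=1) fires B1->T, B3->S, B2->T, B4->F; hits B1=T, B2=T, B3=S, B4=F
test 5 (p=-3, q=2, s=2) fires B1->T, B3->S, B2->T, B4->F; hits B1=T, B2=T, B3=S, B4=F
test 6 (p=-1, q=4, s=2) fires B1->T, B3->E, B2->T, B4->F; hits B1=T, B2=T, B3=E, B4=F
test 7 (p=0, q=3, s=-1) fires B1->T, B3->S, B2->T, B4->F; hits B1=T, B2=T, B3=S, B4=F
together the pool reaches 6 outcomes: B1=T, B2=T, B3=S, B3=E, B4=T, B4=F
checked all size-1 subsets: none covers 6 outcomes (max 4/6)
the canonical winner is {1, 2}: size 2, full 6-outcome coverage, earliest index list among size-2 covers

Answer: 1, 2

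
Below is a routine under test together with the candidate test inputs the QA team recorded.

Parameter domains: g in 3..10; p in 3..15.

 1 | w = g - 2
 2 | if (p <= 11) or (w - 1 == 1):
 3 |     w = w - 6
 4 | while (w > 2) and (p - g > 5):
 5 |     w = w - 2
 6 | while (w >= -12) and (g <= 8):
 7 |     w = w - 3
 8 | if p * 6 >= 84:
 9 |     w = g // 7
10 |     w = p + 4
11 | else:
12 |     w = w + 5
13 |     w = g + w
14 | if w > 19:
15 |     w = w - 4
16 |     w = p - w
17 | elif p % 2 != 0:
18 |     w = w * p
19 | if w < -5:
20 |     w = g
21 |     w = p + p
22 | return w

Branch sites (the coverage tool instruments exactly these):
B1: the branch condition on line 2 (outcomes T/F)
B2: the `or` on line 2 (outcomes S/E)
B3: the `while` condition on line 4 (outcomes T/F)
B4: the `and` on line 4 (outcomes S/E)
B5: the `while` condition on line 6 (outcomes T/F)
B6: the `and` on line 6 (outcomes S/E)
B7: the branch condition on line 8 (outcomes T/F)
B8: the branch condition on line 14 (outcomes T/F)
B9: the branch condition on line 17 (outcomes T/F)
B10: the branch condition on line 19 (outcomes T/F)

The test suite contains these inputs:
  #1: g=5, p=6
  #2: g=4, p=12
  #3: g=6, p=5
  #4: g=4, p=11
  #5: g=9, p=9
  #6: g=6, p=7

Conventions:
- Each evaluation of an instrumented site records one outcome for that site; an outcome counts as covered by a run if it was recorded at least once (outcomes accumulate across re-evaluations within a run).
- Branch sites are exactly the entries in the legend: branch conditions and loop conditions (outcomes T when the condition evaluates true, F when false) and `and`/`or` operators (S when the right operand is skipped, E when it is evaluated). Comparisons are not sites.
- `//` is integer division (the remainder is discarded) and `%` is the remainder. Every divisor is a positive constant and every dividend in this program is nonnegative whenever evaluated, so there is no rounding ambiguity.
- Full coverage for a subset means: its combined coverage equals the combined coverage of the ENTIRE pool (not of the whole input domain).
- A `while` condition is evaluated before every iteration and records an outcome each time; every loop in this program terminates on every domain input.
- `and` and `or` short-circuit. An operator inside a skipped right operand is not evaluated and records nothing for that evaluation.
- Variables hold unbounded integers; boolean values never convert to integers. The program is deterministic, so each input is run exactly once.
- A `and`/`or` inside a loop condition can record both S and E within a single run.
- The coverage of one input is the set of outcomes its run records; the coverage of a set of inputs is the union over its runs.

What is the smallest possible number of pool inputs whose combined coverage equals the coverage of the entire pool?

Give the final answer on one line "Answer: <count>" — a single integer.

#1 (g=5, p=6) -> B2->S, B1->T, B4->S, B3->F, B6->E, B5->T, B6->E, B5->T, B6->E, B5->T, B6->E, B5->T, B6->S, B5->F, ...; covered: B1=T, B2=S, B3=F, B4=S, B5=T, B5=F, B6=S, B6=E, B7=F, B8=F, B9=F, B10=F
#2 (g=4, p=12) -> B2->E, B1->T, B4->S, B3->F, B6->E, B5->T, B6->E, B5->T, B6->E, B5->T, B6->S, B5->F, B7->F, B8->F, ...; covered: B1=T, B2=E, B3=F, B4=S, B5=T, B5=F, B6=S, B6=E, B7=F, B8=F, B9=F, B10=F
#3 (g=6, p=5) -> B2->S, B1->T, B4->S, B3->F, B6->E, B5->T, B6->E, B5->T, B6->E, B5->T, B6->E, B5->T, B6->S, B5->F, ...; covered: B1=T, B2=S, B3=F, B4=S, B5=T, B5=F, B6=S, B6=E, B7=F, B8=F, B9=T, B10=T
#4 (g=4, p=11) -> B2->S, B1->T, B4->S, B3->F, B6->E, B5->T, B6->E, B5->T, B6->E, B5->T, B6->S, B5->F, B7->F, B8->F, ...; covered: B1=T, B2=S, B3=F, B4=S, B5=T, B5=F, B6=S, B6=E, B7=F, B8=F, B9=T, B10=T
#5 (g=9, p=9) -> B2->S, B1->T, B4->S, B3->F, B6->E, B5->F, B7->F, B8->F, B9->T, B10->F; covered: B1=T, B2=S, B3=F, B4=S, B5=F, B6=E, B7=F, B8=F, B9=T, B10=F
#6 (g=6, p=7) -> B2->S, B1->T, B4->S, B3->F, B6->E, B5->T, B6->E, B5->T, B6->E, B5->T, B6->E, B5->T, B6->S, B5->F, ...; covered: B1=T, B2=S, B3=F, B4=S, B5=T, B5=F, B6=S, B6=E, B7=F, B8=F, B9=T, B10=T
pool-wide coverage (15 outcomes): B1=T, B2=S, B2=E, B3=F, B4=S, B5=T, B5=F, B6=S, B6=E, B7=F, B8=F, B9=T, B9=F, B10=T, B10=F
no size-1 subset reaches all 15 outcomes (best union: 12/15)
at size 2, {2, 3} reaches all 15 outcomes; every lexicographically earlier size-2 subset fails

Answer: 2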